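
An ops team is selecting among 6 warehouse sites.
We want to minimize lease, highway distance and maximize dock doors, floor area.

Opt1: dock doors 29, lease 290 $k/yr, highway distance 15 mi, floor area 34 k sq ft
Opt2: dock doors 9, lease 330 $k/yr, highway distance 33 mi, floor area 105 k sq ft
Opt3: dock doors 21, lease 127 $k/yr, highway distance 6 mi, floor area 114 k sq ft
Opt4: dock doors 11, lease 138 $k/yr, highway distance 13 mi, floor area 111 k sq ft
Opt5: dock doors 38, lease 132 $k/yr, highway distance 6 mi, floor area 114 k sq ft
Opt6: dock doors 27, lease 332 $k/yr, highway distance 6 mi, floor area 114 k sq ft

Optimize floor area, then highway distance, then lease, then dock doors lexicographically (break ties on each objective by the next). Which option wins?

Opt3

First maximize floor area: best is 114, kept {Opt3, Opt5, Opt6}.
Then minimize highway distance: best is 6, kept {Opt3, Opt5, Opt6}.
Then minimize lease: best is 127, kept {Opt3}.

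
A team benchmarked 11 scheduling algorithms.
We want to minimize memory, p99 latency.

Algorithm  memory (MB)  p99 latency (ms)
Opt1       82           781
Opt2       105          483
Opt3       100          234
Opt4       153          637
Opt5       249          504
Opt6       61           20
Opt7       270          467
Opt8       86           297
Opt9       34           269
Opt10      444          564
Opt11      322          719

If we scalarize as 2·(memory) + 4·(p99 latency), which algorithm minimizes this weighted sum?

Opt6

Opt1: 2·82 + 4·781 = 3288
Opt2: 2·105 + 4·483 = 2142
Opt3: 2·100 + 4·234 = 1136
Opt4: 2·153 + 4·637 = 2854
Opt5: 2·249 + 4·504 = 2514
Opt6: 2·61 + 4·20 = 202
Opt7: 2·270 + 4·467 = 2408
Opt8: 2·86 + 4·297 = 1360
Opt9: 2·34 + 4·269 = 1144
Opt10: 2·444 + 4·564 = 3144
Opt11: 2·322 + 4·719 = 3520
Lowest: Opt6 at 202.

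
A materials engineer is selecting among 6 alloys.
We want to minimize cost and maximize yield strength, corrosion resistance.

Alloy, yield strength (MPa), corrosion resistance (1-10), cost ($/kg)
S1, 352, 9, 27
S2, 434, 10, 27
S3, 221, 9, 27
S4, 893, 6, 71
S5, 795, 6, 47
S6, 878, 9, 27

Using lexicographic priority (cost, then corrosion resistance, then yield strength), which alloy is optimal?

S2

First minimize cost: best is 27, kept {S1, S2, S3, S6}.
Then maximize corrosion resistance: best is 10, kept {S2}.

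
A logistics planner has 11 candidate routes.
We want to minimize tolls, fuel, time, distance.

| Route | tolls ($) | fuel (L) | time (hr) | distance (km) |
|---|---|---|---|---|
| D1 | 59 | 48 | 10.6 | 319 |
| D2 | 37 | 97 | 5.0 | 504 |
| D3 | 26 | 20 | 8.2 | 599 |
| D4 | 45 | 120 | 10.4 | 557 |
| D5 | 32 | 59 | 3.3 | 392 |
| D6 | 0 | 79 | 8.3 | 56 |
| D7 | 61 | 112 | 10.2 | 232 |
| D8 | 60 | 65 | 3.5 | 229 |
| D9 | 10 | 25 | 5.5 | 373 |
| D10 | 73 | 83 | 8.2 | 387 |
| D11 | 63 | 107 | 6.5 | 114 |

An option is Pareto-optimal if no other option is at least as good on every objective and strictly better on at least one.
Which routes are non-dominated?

D1, D3, D5, D6, D8, D9, D11

D1: not dominated.
D2: dominated by D5 (tolls 32≤37, fuel 59≤97, time 3.3≤5.0, distance 392≤504).
D3: not dominated (best fuel).
D4: dominated by D2 (tolls 37≤45, fuel 97≤120, time 5.0≤10.4, distance 504≤557).
D5: not dominated (best time).
D6: not dominated (best tolls).
D7: dominated by D6 (tolls 0≤61, fuel 79≤112, time 8.3≤10.2, distance 56≤232).
D8: not dominated.
D9: not dominated.
D10: dominated by D8 (tolls 60≤73, fuel 65≤83, time 3.5≤8.2, distance 229≤387).
D11: not dominated.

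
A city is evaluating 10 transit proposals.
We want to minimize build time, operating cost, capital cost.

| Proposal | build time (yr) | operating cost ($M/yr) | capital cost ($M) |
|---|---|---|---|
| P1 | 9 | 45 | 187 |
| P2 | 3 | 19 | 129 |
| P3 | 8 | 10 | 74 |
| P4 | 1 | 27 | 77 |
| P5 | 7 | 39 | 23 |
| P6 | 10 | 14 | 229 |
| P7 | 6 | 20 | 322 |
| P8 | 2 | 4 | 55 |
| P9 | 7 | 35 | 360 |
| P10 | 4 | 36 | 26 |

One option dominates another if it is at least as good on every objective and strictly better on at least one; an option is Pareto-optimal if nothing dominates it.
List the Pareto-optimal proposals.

P4, P5, P8, P10

P1: dominated by P2 (build time 3≤9, operating cost 19≤45, capital cost 129≤187).
P2: dominated by P8 (build time 2≤3, operating cost 4≤19, capital cost 55≤129).
P3: dominated by P8 (build time 2≤8, operating cost 4≤10, capital cost 55≤74).
P4: not dominated (best build time).
P5: not dominated (best capital cost).
P6: dominated by P3 (build time 8≤10, operating cost 10≤14, capital cost 74≤229).
P7: dominated by P2 (build time 3≤6, operating cost 19≤20, capital cost 129≤322).
P8: not dominated (best operating cost).
P9: dominated by P2 (build time 3≤7, operating cost 19≤35, capital cost 129≤360).
P10: not dominated.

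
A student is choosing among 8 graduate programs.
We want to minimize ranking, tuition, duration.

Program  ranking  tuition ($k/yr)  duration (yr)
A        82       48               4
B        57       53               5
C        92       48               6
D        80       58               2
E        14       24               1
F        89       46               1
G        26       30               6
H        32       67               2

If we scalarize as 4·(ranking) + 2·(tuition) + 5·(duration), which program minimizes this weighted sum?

E

A: 4·82 + 2·48 + 5·4 = 444
B: 4·57 + 2·53 + 5·5 = 359
C: 4·92 + 2·48 + 5·6 = 494
D: 4·80 + 2·58 + 5·2 = 446
E: 4·14 + 2·24 + 5·1 = 109
F: 4·89 + 2·46 + 5·1 = 453
G: 4·26 + 2·30 + 5·6 = 194
H: 4·32 + 2·67 + 5·2 = 272
Lowest: E at 109.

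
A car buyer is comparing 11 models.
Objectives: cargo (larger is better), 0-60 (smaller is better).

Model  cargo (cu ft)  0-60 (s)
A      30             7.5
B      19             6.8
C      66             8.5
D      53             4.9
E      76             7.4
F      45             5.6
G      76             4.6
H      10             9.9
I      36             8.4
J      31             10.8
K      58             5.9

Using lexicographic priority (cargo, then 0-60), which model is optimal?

G

First maximize cargo: best is 76, kept {E, G}.
Then minimize 0-60: best is 4.6, kept {G}.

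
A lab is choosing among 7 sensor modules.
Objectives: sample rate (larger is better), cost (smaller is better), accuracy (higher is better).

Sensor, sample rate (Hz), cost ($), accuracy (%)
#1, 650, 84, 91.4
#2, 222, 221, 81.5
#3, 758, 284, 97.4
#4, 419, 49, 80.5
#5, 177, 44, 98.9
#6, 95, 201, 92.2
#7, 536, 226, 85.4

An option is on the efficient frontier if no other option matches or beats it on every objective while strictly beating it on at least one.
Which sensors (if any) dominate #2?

#1: sample rate 650≥222, cost 84≤221, accuracy 91.4≥81.5 — dominates #2.
Others (#3, #4, #5, #6, #7) are each worse than #2 on at least one objective.

#1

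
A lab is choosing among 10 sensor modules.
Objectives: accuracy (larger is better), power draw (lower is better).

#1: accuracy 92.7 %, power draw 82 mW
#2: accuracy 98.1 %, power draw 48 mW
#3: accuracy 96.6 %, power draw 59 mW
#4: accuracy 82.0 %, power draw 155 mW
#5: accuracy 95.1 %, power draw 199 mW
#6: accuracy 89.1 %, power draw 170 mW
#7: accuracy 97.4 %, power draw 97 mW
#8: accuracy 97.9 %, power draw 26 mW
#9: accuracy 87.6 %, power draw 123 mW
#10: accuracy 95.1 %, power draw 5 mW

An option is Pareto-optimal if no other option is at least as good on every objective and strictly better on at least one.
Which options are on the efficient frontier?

#1: dominated by #2 (accuracy 98.1≥92.7, power draw 48≤82).
#2: not dominated (best accuracy).
#3: dominated by #2 (accuracy 98.1≥96.6, power draw 48≤59).
#4: dominated by #1 (accuracy 92.7≥82.0, power draw 82≤155).
#5: dominated by #2 (accuracy 98.1≥95.1, power draw 48≤199).
#6: dominated by #1 (accuracy 92.7≥89.1, power draw 82≤170).
#7: dominated by #2 (accuracy 98.1≥97.4, power draw 48≤97).
#8: not dominated.
#9: dominated by #1 (accuracy 92.7≥87.6, power draw 82≤123).
#10: not dominated (best power draw).

#2, #8, #10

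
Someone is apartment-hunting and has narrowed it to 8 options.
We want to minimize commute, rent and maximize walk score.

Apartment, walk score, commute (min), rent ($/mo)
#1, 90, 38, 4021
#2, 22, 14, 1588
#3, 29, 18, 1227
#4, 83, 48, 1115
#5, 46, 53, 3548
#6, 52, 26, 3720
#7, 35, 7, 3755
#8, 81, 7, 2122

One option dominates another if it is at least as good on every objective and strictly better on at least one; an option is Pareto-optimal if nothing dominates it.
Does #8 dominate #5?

#8 vs #5: walk score 81≥46, commute 7≤53, rent 2122≤3548 — #8 is at least as good on every objective with at least one strict improvement.

Yes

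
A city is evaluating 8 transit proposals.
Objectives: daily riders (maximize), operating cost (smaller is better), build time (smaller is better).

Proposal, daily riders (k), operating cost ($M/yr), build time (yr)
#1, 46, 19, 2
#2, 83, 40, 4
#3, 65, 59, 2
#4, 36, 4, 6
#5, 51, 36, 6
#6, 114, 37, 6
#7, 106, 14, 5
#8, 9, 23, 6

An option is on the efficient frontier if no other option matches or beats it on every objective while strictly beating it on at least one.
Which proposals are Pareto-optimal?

#1: not dominated.
#2: not dominated.
#3: not dominated.
#4: not dominated (best operating cost).
#5: dominated by #7 (daily riders 106≥51, operating cost 14≤36, build time 5≤6).
#6: not dominated (best daily riders).
#7: not dominated.
#8: dominated by #1 (daily riders 46≥9, operating cost 19≤23, build time 2≤6).

#1, #2, #3, #4, #6, #7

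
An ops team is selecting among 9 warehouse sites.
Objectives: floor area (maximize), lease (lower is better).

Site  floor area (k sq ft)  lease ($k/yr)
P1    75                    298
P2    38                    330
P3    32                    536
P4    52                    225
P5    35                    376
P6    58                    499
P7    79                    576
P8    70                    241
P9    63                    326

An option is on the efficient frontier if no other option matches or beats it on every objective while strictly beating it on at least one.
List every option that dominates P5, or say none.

P1, P2, P4, P8, P9

P1: floor area 75≥35, lease 298≤376 — dominates P5.
P2: floor area 38≥35, lease 330≤376 — dominates P5.
P4: floor area 52≥35, lease 225≤376 — dominates P5.
P8: floor area 70≥35, lease 241≤376 — dominates P5.
P9: floor area 63≥35, lease 326≤376 — dominates P5.
Others (P3, P6, P7) are each worse than P5 on at least one objective.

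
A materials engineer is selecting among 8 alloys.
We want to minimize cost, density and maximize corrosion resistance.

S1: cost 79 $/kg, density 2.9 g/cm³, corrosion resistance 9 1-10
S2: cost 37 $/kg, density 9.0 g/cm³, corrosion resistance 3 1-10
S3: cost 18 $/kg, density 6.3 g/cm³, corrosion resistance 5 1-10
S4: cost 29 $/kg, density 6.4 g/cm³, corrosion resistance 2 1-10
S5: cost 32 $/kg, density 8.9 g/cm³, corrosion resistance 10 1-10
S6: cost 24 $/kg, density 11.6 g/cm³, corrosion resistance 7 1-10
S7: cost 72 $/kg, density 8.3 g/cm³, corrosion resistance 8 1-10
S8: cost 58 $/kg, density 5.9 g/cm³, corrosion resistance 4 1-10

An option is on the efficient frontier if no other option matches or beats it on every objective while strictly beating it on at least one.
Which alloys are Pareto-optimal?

S1, S3, S5, S6, S7, S8

S1: not dominated (best density).
S2: dominated by S3 (cost 18≤37, density 6.3≤9.0, corrosion resistance 5≥3).
S3: not dominated (best cost).
S4: dominated by S3 (cost 18≤29, density 6.3≤6.4, corrosion resistance 5≥2).
S5: not dominated (best corrosion resistance).
S6: not dominated.
S7: not dominated.
S8: not dominated.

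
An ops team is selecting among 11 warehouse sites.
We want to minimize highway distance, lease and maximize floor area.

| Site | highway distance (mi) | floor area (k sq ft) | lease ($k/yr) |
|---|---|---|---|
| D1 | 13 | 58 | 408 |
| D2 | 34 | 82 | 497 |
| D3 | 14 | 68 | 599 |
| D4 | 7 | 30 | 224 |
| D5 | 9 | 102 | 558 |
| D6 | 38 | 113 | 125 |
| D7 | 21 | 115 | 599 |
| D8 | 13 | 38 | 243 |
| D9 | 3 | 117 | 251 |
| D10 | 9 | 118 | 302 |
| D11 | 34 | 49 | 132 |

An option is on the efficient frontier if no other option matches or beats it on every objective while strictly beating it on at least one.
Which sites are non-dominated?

D1: dominated by D9 (highway distance 3≤13, floor area 117≥58, lease 251≤408).
D2: dominated by D9 (highway distance 3≤34, floor area 117≥82, lease 251≤497).
D3: dominated by D5 (highway distance 9≤14, floor area 102≥68, lease 558≤599).
D4: not dominated.
D5: dominated by D9 (highway distance 3≤9, floor area 117≥102, lease 251≤558).
D6: not dominated (best lease).
D7: dominated by D9 (highway distance 3≤21, floor area 117≥115, lease 251≤599).
D8: not dominated.
D9: not dominated (best highway distance).
D10: not dominated (best floor area).
D11: not dominated.

D4, D6, D8, D9, D10, D11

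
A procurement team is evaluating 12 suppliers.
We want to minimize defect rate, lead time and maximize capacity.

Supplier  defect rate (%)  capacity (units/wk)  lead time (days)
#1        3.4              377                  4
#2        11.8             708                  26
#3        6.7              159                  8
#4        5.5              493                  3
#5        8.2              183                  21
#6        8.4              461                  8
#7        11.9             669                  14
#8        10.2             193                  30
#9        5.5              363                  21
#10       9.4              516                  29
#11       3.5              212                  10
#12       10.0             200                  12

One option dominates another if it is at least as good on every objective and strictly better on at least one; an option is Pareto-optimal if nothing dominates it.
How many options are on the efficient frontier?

5

#1: not dominated (best defect rate).
#2: not dominated (best capacity).
#3: dominated by #1 (defect rate 3.4≤6.7, capacity 377≥159, lead time 4≤8).
#4: not dominated (best lead time).
#5: dominated by #1 (defect rate 3.4≤8.2, capacity 377≥183, lead time 4≤21).
#6: dominated by #4 (defect rate 5.5≤8.4, capacity 493≥461, lead time 3≤8).
#7: not dominated.
#8: dominated by #1 (defect rate 3.4≤10.2, capacity 377≥193, lead time 4≤30).
#9: dominated by #1 (defect rate 3.4≤5.5, capacity 377≥363, lead time 4≤21).
#10: not dominated.
#11: dominated by #1 (defect rate 3.4≤3.5, capacity 377≥212, lead time 4≤10).
#12: dominated by #1 (defect rate 3.4≤10.0, capacity 377≥200, lead time 4≤12).
Pareto-optimal: #1, #2, #4, #7, #10 → 5.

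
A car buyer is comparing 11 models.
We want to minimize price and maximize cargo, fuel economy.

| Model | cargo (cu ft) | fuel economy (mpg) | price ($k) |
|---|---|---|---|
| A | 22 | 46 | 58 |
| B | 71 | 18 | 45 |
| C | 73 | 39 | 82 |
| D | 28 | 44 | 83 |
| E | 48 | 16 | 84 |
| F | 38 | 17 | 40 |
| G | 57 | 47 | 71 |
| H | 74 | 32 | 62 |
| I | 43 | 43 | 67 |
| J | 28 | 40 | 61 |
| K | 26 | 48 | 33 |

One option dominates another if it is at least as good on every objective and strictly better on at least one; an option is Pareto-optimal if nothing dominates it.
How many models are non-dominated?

A: dominated by K (cargo 26≥22, fuel economy 48≥46, price 33≤58).
B: not dominated.
C: not dominated.
D: dominated by G (cargo 57≥28, fuel economy 47≥44, price 71≤83).
E: dominated by B (cargo 71≥48, fuel economy 18≥16, price 45≤84).
F: not dominated.
G: not dominated.
H: not dominated (best cargo).
I: not dominated.
J: not dominated.
K: not dominated (best fuel economy).
Pareto-optimal: B, C, F, G, H, I, J, K → 8.

8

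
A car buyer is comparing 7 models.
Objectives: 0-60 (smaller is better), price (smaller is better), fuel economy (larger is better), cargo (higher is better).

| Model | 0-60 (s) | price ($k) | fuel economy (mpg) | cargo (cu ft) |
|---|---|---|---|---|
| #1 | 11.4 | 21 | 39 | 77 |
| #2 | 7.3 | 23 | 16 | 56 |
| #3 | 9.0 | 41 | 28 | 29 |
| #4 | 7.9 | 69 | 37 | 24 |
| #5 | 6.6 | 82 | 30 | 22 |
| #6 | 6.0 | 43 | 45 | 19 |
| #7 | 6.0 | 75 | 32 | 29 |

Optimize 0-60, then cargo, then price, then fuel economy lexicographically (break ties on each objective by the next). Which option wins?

#7

First minimize 0-60: best is 6.0, kept {#6, #7}.
Then maximize cargo: best is 29, kept {#7}.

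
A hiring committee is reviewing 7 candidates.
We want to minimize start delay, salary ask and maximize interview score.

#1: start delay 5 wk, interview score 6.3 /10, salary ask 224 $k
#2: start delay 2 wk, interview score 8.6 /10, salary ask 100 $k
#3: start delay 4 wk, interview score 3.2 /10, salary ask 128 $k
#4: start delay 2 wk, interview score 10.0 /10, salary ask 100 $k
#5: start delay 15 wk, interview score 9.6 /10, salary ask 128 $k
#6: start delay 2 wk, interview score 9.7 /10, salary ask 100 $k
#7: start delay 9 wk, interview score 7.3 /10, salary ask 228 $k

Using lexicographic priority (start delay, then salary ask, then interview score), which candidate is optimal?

First minimize start delay: best is 2, kept {#2, #4, #6}.
Then minimize salary ask: best is 100, kept {#2, #4, #6}.
Then maximize interview score: best is 10.0, kept {#4}.

#4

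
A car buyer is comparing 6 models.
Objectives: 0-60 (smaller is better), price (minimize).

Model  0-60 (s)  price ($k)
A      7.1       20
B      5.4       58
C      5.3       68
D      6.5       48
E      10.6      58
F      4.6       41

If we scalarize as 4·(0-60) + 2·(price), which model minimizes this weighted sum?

A: 4·7.1 + 2·20 = 68.4
B: 4·5.4 + 2·58 = 137.6
C: 4·5.3 + 2·68 = 157.2
D: 4·6.5 + 2·48 = 122.0
E: 4·10.6 + 2·58 = 158.4
F: 4·4.6 + 2·41 = 100.4
Lowest: A at 68.4.

A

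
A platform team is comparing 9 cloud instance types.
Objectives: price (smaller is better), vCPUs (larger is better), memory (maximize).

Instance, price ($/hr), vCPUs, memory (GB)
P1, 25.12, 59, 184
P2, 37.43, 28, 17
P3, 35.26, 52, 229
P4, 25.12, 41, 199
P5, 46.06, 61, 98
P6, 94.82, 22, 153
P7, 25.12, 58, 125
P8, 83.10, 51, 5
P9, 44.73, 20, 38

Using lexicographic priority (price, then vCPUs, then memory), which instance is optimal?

P1

First minimize price: best is 25.12, kept {P1, P4, P7}.
Then maximize vCPUs: best is 59, kept {P1}.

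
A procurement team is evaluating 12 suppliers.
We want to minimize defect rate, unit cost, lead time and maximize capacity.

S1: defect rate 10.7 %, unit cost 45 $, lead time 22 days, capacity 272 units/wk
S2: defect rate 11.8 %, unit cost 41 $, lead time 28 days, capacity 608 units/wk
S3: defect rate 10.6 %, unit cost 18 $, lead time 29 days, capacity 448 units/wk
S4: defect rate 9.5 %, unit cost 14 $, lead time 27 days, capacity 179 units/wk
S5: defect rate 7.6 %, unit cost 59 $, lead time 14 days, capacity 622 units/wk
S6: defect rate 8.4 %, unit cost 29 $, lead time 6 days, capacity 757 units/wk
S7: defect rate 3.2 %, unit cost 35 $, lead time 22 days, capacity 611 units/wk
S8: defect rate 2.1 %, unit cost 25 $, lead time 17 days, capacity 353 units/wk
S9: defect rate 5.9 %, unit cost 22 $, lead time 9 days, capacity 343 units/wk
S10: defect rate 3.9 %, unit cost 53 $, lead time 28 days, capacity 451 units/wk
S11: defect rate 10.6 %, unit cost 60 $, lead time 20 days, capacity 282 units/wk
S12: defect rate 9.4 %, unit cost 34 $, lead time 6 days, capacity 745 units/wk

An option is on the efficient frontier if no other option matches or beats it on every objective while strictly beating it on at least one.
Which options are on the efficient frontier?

S1: dominated by S6 (defect rate 8.4≤10.7, unit cost 29≤45, lead time 6≤22, capacity 757≥272).
S2: dominated by S6 (defect rate 8.4≤11.8, unit cost 29≤41, lead time 6≤28, capacity 757≥608).
S3: not dominated.
S4: not dominated (best unit cost).
S5: not dominated.
S6: not dominated (best capacity).
S7: not dominated.
S8: not dominated (best defect rate).
S9: not dominated.
S10: dominated by S7 (defect rate 3.2≤3.9, unit cost 35≤53, lead time 22≤28, capacity 611≥451).
S11: dominated by S5 (defect rate 7.6≤10.6, unit cost 59≤60, lead time 14≤20, capacity 622≥282).
S12: dominated by S6 (defect rate 8.4≤9.4, unit cost 29≤34, lead time 6≤6, capacity 757≥745).

S3, S4, S5, S6, S7, S8, S9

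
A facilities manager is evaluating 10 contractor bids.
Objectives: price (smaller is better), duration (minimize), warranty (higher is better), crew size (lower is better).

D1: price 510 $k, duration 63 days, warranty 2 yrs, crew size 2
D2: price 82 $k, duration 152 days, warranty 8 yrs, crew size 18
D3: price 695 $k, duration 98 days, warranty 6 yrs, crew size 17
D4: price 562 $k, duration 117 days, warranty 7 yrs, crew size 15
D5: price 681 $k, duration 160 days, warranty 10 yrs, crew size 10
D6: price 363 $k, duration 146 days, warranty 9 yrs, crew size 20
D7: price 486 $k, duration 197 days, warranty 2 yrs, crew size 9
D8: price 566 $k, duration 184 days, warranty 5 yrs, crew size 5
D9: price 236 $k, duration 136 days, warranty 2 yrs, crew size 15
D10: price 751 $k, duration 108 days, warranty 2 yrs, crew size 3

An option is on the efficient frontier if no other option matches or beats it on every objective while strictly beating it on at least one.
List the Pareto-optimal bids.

D1: not dominated (best duration).
D2: not dominated (best price).
D3: not dominated.
D4: not dominated.
D5: not dominated (best warranty).
D6: not dominated.
D7: not dominated.
D8: not dominated.
D9: not dominated.
D10: dominated by D1 (price 510≤751, duration 63≤108, warranty 2≥2, crew size 2≤3).

D1, D2, D3, D4, D5, D6, D7, D8, D9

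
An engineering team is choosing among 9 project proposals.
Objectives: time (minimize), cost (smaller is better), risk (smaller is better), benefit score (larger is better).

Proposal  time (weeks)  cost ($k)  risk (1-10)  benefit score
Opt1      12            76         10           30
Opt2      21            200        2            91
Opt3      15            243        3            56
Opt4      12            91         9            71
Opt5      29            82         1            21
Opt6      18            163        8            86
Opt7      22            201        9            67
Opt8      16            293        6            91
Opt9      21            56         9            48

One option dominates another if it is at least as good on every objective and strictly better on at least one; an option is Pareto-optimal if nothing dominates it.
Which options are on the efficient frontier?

Opt1: not dominated.
Opt2: not dominated.
Opt3: not dominated.
Opt4: not dominated.
Opt5: not dominated (best risk).
Opt6: not dominated.
Opt7: dominated by Opt2 (time 21≤22, cost 200≤201, risk 2≤9, benefit score 91≥67).
Opt8: not dominated.
Opt9: not dominated (best cost).

Opt1, Opt2, Opt3, Opt4, Opt5, Opt6, Opt8, Opt9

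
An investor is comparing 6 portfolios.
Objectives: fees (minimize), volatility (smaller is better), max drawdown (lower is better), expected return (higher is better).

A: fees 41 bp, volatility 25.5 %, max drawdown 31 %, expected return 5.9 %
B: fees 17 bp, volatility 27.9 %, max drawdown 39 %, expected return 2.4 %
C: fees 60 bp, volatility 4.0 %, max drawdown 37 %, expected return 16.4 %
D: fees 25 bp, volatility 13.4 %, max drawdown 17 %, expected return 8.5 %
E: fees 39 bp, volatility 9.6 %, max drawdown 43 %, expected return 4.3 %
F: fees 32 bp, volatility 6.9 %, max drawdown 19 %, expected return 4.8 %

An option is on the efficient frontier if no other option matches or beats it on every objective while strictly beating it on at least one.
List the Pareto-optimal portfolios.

B, C, D, F

A: dominated by D (fees 25≤41, volatility 13.4≤25.5, max drawdown 17≤31, expected return 8.5≥5.9).
B: not dominated (best fees).
C: not dominated (best volatility).
D: not dominated (best max drawdown).
E: dominated by F (fees 32≤39, volatility 6.9≤9.6, max drawdown 19≤43, expected return 4.8≥4.3).
F: not dominated.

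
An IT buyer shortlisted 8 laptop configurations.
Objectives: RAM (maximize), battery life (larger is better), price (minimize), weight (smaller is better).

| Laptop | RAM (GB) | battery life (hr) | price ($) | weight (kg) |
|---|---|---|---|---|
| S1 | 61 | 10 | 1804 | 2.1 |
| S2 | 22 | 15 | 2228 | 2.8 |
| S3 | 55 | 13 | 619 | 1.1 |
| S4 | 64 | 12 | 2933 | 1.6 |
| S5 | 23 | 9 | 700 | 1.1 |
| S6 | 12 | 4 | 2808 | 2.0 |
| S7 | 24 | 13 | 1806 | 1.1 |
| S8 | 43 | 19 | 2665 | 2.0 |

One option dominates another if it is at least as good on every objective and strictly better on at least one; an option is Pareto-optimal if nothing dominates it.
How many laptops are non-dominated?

S1: not dominated.
S2: not dominated.
S3: not dominated (best price).
S4: not dominated (best RAM).
S5: dominated by S3 (RAM 55≥23, battery life 13≥9, price 619≤700, weight 1.1≤1.1).
S6: dominated by S3 (RAM 55≥12, battery life 13≥4, price 619≤2808, weight 1.1≤2.0).
S7: dominated by S3 (RAM 55≥24, battery life 13≥13, price 619≤1806, weight 1.1≤1.1).
S8: not dominated (best battery life).
Pareto-optimal: S1, S2, S3, S4, S8 → 5.

5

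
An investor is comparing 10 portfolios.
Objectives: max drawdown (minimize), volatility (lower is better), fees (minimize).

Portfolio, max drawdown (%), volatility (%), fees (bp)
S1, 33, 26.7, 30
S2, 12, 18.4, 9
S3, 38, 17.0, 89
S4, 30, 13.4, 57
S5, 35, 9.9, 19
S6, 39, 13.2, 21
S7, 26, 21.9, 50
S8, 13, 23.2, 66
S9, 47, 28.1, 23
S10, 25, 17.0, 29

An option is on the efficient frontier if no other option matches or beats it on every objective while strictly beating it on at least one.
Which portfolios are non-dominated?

S1: dominated by S2 (max drawdown 12≤33, volatility 18.4≤26.7, fees 9≤30).
S2: not dominated (best max drawdown).
S3: dominated by S4 (max drawdown 30≤38, volatility 13.4≤17.0, fees 57≤89).
S4: not dominated.
S5: not dominated (best volatility).
S6: dominated by S5 (max drawdown 35≤39, volatility 9.9≤13.2, fees 19≤21).
S7: dominated by S2 (max drawdown 12≤26, volatility 18.4≤21.9, fees 9≤50).
S8: dominated by S2 (max drawdown 12≤13, volatility 18.4≤23.2, fees 9≤66).
S9: dominated by S2 (max drawdown 12≤47, volatility 18.4≤28.1, fees 9≤23).
S10: not dominated.

S2, S4, S5, S10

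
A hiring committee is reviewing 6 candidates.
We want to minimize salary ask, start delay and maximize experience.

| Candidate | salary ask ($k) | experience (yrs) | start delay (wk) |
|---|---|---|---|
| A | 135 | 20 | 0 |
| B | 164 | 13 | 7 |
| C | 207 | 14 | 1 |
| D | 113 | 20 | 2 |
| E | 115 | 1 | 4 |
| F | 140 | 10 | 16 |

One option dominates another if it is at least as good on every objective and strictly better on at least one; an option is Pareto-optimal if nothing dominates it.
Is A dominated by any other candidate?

No

B: worse on salary ask (164 vs 135).
C: worse on salary ask (207 vs 135).
D: worse on start delay (2 vs 0).
E: worse on experience (1 vs 20).
F: worse on salary ask (140 vs 135).
No option is at least as good as A on every objective and strictly better on one.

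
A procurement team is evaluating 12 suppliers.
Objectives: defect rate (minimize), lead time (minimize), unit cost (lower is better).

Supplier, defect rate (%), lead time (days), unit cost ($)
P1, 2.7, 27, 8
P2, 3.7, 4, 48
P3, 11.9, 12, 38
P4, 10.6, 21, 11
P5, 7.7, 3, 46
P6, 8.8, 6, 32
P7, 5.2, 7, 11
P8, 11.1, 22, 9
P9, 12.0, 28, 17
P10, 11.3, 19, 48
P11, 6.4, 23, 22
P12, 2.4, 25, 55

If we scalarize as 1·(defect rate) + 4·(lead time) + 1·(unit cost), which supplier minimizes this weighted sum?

P7

P1: 1·2.7 + 4·27 + 1·8 = 118.7
P2: 1·3.7 + 4·4 + 1·48 = 67.7
P3: 1·11.9 + 4·12 + 1·38 = 97.9
P4: 1·10.6 + 4·21 + 1·11 = 105.6
P5: 1·7.7 + 4·3 + 1·46 = 65.7
P6: 1·8.8 + 4·6 + 1·32 = 64.8
P7: 1·5.2 + 4·7 + 1·11 = 44.2
P8: 1·11.1 + 4·22 + 1·9 = 108.1
P9: 1·12.0 + 4·28 + 1·17 = 141.0
P10: 1·11.3 + 4·19 + 1·48 = 135.3
P11: 1·6.4 + 4·23 + 1·22 = 120.4
P12: 1·2.4 + 4·25 + 1·55 = 157.4
Lowest: P7 at 44.2.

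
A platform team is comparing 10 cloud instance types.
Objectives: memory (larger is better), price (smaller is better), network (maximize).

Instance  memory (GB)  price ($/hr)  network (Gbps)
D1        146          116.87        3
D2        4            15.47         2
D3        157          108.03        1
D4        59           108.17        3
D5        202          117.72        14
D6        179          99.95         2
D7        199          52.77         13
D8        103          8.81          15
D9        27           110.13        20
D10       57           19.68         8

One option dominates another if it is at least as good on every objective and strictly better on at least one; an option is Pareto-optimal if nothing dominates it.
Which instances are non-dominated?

D1: dominated by D7 (memory 199≥146, price 52.77≤116.87, network 13≥3).
D2: dominated by D8 (memory 103≥4, price 8.81≤15.47, network 15≥2).
D3: dominated by D6 (memory 179≥157, price 99.95≤108.03, network 2≥1).
D4: dominated by D7 (memory 199≥59, price 52.77≤108.17, network 13≥3).
D5: not dominated (best memory).
D6: dominated by D7 (memory 199≥179, price 52.77≤99.95, network 13≥2).
D7: not dominated.
D8: not dominated (best price).
D9: not dominated (best network).
D10: dominated by D8 (memory 103≥57, price 8.81≤19.68, network 15≥8).

D5, D7, D8, D9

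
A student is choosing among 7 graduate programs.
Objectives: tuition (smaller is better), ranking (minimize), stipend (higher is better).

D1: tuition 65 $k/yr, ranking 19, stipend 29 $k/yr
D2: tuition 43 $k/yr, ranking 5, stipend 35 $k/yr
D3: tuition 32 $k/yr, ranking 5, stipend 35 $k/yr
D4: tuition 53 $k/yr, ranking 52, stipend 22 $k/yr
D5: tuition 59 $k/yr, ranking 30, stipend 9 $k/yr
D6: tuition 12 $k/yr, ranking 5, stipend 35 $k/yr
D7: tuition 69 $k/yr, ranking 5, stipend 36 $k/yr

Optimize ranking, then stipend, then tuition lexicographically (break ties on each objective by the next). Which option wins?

First minimize ranking: best is 5, kept {D2, D3, D6, D7}.
Then maximize stipend: best is 36, kept {D7}.

D7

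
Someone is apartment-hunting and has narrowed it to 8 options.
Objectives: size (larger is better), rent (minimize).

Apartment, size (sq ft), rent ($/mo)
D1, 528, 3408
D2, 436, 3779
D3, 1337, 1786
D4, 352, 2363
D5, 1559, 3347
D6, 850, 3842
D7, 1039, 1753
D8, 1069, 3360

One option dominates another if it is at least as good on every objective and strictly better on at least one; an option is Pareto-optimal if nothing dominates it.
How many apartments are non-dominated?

D1: dominated by D3 (size 1337≥528, rent 1786≤3408).
D2: dominated by D1 (size 528≥436, rent 3408≤3779).
D3: not dominated.
D4: dominated by D3 (size 1337≥352, rent 1786≤2363).
D5: not dominated (best size).
D6: dominated by D3 (size 1337≥850, rent 1786≤3842).
D7: not dominated (best rent).
D8: dominated by D3 (size 1337≥1069, rent 1786≤3360).
Pareto-optimal: D3, D5, D7 → 3.

3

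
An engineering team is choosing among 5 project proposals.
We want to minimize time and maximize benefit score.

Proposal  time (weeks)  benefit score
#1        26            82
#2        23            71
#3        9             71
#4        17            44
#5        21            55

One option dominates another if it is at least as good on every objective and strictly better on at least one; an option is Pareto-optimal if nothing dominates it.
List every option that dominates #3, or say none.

#1: worse on time (26 vs 9).
#2: worse on time (23 vs 9).
#4: worse on time (17 vs 9).
#5: worse on time (21 vs 9).
No option dominates #3.

none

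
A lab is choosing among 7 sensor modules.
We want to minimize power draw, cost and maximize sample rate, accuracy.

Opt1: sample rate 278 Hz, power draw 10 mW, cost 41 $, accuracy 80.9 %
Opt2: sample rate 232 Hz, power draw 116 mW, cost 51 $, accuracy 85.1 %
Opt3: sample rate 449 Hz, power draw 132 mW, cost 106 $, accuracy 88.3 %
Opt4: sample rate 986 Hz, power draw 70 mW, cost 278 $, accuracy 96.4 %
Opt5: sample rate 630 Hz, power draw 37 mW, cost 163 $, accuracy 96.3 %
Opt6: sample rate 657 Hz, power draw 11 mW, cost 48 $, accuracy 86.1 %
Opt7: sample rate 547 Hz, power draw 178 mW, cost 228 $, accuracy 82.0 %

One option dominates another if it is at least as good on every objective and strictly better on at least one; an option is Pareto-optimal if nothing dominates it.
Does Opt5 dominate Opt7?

Yes

Opt5 vs Opt7: sample rate 630≥547, power draw 37≤178, cost 163≤228, accuracy 96.3≥82.0 — Opt5 is at least as good on every objective with at least one strict improvement.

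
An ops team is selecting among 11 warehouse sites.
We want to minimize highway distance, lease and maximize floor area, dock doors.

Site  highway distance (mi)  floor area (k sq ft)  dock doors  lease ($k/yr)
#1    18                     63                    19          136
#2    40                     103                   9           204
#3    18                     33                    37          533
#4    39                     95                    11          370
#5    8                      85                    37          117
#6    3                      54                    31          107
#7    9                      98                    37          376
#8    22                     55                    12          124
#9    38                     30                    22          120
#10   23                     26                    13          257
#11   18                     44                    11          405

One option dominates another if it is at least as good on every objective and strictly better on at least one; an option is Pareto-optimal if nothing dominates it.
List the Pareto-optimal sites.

#2, #4, #5, #6, #7

#1: dominated by #5 (highway distance 8≤18, floor area 85≥63, dock doors 37≥19, lease 117≤136).
#2: not dominated (best floor area).
#3: dominated by #5 (highway distance 8≤18, floor area 85≥33, dock doors 37≥37, lease 117≤533).
#4: not dominated.
#5: not dominated.
#6: not dominated (best highway distance).
#7: not dominated.
#8: dominated by #5 (highway distance 8≤22, floor area 85≥55, dock doors 37≥12, lease 117≤124).
#9: dominated by #5 (highway distance 8≤38, floor area 85≥30, dock doors 37≥22, lease 117≤120).
#10: dominated by #1 (highway distance 18≤23, floor area 63≥26, dock doors 19≥13, lease 136≤257).
#11: dominated by #1 (highway distance 18≤18, floor area 63≥44, dock doors 19≥11, lease 136≤405).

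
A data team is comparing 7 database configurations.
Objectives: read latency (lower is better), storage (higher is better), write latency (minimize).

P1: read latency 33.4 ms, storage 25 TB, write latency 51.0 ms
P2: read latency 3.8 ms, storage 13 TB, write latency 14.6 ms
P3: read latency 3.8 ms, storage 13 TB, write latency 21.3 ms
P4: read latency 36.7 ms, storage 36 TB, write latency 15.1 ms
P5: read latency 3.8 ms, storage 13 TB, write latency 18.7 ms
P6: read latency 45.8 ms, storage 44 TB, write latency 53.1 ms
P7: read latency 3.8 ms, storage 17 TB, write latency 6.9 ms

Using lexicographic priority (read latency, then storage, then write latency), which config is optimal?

First minimize read latency: best is 3.8, kept {P2, P3, P5, P7}.
Then maximize storage: best is 17, kept {P7}.

P7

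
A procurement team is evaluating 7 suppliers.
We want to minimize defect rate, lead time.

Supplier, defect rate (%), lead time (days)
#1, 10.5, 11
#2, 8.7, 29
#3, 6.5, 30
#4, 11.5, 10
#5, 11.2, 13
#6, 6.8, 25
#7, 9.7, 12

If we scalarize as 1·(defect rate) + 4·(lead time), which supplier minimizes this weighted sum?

#1: 1·10.5 + 4·11 = 54.5
#2: 1·8.7 + 4·29 = 124.7
#3: 1·6.5 + 4·30 = 126.5
#4: 1·11.5 + 4·10 = 51.5
#5: 1·11.2 + 4·13 = 63.2
#6: 1·6.8 + 4·25 = 106.8
#7: 1·9.7 + 4·12 = 57.7
Lowest: #4 at 51.5.

#4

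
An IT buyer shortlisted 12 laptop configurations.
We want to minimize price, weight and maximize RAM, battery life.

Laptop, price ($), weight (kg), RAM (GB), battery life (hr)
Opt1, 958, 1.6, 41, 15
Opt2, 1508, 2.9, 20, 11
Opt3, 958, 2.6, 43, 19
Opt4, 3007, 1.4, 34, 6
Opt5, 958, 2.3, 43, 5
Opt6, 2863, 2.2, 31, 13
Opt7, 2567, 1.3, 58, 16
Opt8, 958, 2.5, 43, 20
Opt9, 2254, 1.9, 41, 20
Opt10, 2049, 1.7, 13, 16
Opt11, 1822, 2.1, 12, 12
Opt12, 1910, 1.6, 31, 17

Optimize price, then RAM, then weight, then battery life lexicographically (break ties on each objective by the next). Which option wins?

Opt5

First minimize price: best is 958, kept {Opt1, Opt3, Opt5, Opt8}.
Then maximize RAM: best is 43, kept {Opt3, Opt5, Opt8}.
Then minimize weight: best is 2.3, kept {Opt5}.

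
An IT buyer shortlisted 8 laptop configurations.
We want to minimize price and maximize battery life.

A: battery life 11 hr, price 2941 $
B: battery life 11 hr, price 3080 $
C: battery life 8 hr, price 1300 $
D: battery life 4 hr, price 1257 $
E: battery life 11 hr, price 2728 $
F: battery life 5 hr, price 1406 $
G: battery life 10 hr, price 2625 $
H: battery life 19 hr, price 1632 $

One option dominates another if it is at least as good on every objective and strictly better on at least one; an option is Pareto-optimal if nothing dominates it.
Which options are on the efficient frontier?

C, D, H

A: dominated by E (battery life 11≥11, price 2728≤2941).
B: dominated by A (battery life 11≥11, price 2941≤3080).
C: not dominated.
D: not dominated (best price).
E: dominated by H (battery life 19≥11, price 1632≤2728).
F: dominated by C (battery life 8≥5, price 1300≤1406).
G: dominated by H (battery life 19≥10, price 1632≤2625).
H: not dominated (best battery life).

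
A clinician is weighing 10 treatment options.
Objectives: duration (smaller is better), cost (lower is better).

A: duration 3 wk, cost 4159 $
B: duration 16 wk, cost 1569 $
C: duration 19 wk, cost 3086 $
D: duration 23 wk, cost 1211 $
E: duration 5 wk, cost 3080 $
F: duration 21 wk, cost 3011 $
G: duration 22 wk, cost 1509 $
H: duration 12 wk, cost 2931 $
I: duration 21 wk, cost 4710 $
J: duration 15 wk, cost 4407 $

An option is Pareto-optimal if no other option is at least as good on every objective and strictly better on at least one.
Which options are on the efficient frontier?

A, B, D, E, G, H

A: not dominated (best duration).
B: not dominated.
C: dominated by B (duration 16≤19, cost 1569≤3086).
D: not dominated (best cost).
E: not dominated.
F: dominated by B (duration 16≤21, cost 1569≤3011).
G: not dominated.
H: not dominated.
I: dominated by A (duration 3≤21, cost 4159≤4710).
J: dominated by A (duration 3≤15, cost 4159≤4407).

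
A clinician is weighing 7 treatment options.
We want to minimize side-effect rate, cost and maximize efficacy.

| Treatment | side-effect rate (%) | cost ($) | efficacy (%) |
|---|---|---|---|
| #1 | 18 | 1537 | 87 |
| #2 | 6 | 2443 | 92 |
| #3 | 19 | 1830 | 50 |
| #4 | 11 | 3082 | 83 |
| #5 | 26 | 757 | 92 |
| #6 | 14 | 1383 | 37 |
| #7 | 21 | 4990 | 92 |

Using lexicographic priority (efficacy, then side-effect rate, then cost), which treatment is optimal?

#2

First maximize efficacy: best is 92, kept {#2, #5, #7}.
Then minimize side-effect rate: best is 6, kept {#2}.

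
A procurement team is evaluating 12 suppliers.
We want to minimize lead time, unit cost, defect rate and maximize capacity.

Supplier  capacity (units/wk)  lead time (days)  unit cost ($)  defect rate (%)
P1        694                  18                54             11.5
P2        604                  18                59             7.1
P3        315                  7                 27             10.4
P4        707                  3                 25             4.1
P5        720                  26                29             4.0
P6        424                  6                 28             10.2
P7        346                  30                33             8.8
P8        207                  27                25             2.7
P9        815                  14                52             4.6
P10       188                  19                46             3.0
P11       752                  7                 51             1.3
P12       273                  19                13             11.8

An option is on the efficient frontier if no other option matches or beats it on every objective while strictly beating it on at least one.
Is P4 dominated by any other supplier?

P1: worse on capacity (694 vs 707).
P2: worse on capacity (604 vs 707).
P3: worse on capacity (315 vs 707).
P5: worse on lead time (26 vs 3).
P6: worse on capacity (424 vs 707).
P7: worse on capacity (346 vs 707).
P8: worse on capacity (207 vs 707).
P9: worse on lead time (14 vs 3).
P10: worse on capacity (188 vs 707).
P11: worse on lead time (7 vs 3).
P12: worse on capacity (273 vs 707).
No option is at least as good as P4 on every objective and strictly better on one.

No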